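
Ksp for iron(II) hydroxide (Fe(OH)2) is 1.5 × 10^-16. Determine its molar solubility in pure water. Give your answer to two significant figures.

Fe(OH)2(s) ⇌ Fe^2+(aq) + 2 OH^-(aq)
Ksp = [Fe^2+][OH^-]^2
If s mol/L of Fe(OH)2 dissolves, [Fe^2+] = s and [OH^-] = 2s.
Substituting: Ksp = s(2s)^2 = 4s^3
s^3 = 1.5 × 10^-16 / 4, so s = 3.3 x 10^-6 M

s = 3.3e-6 M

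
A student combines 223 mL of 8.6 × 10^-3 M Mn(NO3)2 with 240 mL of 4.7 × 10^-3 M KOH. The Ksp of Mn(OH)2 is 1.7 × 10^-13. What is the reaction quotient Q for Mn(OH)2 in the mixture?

Q = 2.5 × 10^-8

Total volume = 223 + 240 = 463 mL.
[Mn^2+] = 8.6 × 10^-3 × (223/463) = 4.14 x 10^-3 M
[OH^-] = 4.7 × 10^-3 × (240/463) = 2.44 × 10^-3 M
Mn(OH)2(s) ⇌ Mn^2+(aq) + 2 OH^-(aq), so Q = [Mn^2+][OH^-]^2
Q = (4.14 × 10^-3)(2.44 × 10^-3)^2 = 2.5 x 10^-8
Q > Ksp, so Mn(OH)2 will precipitate.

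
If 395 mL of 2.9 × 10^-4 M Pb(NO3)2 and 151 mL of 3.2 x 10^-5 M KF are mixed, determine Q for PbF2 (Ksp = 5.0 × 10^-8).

Q ≈ 1.6 × 10^-14

Total volume = 395 + 151 = 546 mL.
[Pb^2+] = 2.9 × 10^-4 × (395/546) = 2.10 × 10^-4 M
[F^-] = 3.2 × 10^-5 × (151/546) = 8.85 × 10^-6 M
PbF2(s) ⇌ Pb^2+ + 2 F^-, so Q = [Pb^2+][F^-]^2
Q = (2.10 × 10^-4)(8.85 × 10^-6)^2 = 1.6 × 10^-14
Q < Ksp, so no precipitate of PbF2 forms.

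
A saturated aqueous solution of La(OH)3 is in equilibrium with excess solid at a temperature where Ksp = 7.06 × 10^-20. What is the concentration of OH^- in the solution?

2.15 × 10^-5 M

La(OH)3(s) <=> La^3+(aq) + 3 OH^-(aq)
Ksp = [La^3+][OH^-]^3
For each mole of La(OH)3 that dissolves: [La^3+] = s, [OH^-] = 3s.
So Ksp = s × (3s)^3 = 27s^4
Solving, s = (7.06 × 10^-20/27)^(1/4) = 7.151 x 10^-6 M
[OH^-] = 3s = 2.15 × 10^-5 M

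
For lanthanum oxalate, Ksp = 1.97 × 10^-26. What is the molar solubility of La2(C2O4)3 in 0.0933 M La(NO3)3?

La2(C2O4)3(s) <=> 2 La^3+ + 3 C2O4^2-
Ksp = [La^3+]^2[C2O4^2-]^3
Let s = moles of La2(C2O4)3 that dissolve per litre. [La^3+] = 0.0933 + 2s ≈ 0.0933, [C2O4^2-] = 3s (common-ion effect: La^3+ is already 0.0933 M).
Ksp ≈ (0.0933)^2 × (3s)^3
s = 4.38 × 10^-9 M
Check: 2s = 8.8 × 10^-9 ≪ 0.0933, so the approximation is valid.

s ≈ 4.38e-9 M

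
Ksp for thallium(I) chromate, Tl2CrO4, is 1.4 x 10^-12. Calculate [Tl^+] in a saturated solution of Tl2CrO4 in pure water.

[Tl^+] ≈ 1.4 × 10^-4 M

Tl2CrO4(s) ⇌ 2 Tl^+(aq) + CrO4^2-(aq)
Ksp = [Tl^+]^2[CrO4^2-]
For each mole of Tl2CrO4 that dissolves: [Tl^+] = 2s, [CrO4^2-] = s.
Substituting: Ksp = (2s)^2s = 4s^3
s = (1.4 x 10^-12 / 4)^(1/3) = 7.05 × 10^-5 M
[Tl^+] = 2s = 1.4 x 10^-4 M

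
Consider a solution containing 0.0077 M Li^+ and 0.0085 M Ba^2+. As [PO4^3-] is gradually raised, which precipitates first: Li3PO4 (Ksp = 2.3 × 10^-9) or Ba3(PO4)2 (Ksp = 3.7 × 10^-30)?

Each salt begins to precipitate when Q = Ksp, i.e. when [PO4^3-] reaches its threshold.
For Li3PO4: 2.3 × 10^-9 = (0.0077)^3 × [PO4^3-]  ⇒  [PO4^3-] = 5.0 × 10^-3 M.
For Ba3(PO4)2: 3.7 × 10^-30 = (0.0085)^3 × [PO4^3-]^2  ⇒  [PO4^3-] = 2.5 × 10^-12 M.
The salt with the lower threshold [PO4^3-] precipitates first: Ba3(PO4)2.

Ba3(PO4)2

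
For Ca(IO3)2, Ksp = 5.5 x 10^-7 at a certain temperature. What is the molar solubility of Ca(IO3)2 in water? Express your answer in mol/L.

Ca(IO3)2(s) ⇌ Ca^2+ + 2 IO3^-
Ksp = [Ca^2+][IO3^-]^2
Let s = molar solubility. Then [Ca^2+] = s and [IO3^-] = 2s.
Ksp = s(2s)^2 = 4s^3
s^3 = 5.5 x 10^-7 / 4, so s = 5.2 × 10^-3 M

s = 5.2 × 10^-3 M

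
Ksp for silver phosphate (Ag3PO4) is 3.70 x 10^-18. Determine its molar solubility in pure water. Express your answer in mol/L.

Ag3PO4(s) ⇌ 3 Ag^+(aq) + PO4^3-(aq)
Ksp = [Ag^+]^3[PO4^3-]
For each mole of Ag3PO4 that dissolves: [Ag^+] = 3s, [PO4^3-] = s.
So Ksp = (3s)^3 × s = 27s^4
s^4 = 3.70 x 10^-18 / 27, so s = 1.92 × 10^-5 M

s ≈ 1.92e-5 M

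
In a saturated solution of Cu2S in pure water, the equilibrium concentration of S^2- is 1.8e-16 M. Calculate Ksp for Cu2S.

Cu2S(s) ⇌ 2 Cu^+ + S^2-
Stoichiometry gives [Cu^+] = (2/1)[S^2-] = 3.60 x 10^-16 M.
Ksp = [Cu^+]^2[S^2-]
Ksp = (3.60 × 10^-16)^2 × 1.8 × 10^-16 = 2.3 × 10^-47

Ksp = 2.3e-47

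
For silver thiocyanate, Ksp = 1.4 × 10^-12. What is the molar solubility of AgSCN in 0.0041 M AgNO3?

s ≈ 3.4 x 10^-10 M

AgSCN(s) <=> Ag^+(aq) + SCN^-(aq)
Ksp = [Ag^+][SCN^-]
If s mol/L dissolves here, [Ag^+] = 0.0041 + s ≈ 0.0041, [SCN^-] = s (since Ag^+ from AgNO3 dominates).
Ksp ≈ 0.0041 × s
s = 3.4 x 10^-10 M
Check: s = 3.4 x 10^-10 ≪ 0.0041, so the approximation is valid.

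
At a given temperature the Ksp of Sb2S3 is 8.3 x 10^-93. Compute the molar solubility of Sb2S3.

Sb2S3(s) ⇌ 2 Sb^3+(aq) + 3 S^2-(aq)
Ksp = [Sb^3+]^2[S^2-]^3
Let s = molar solubility. Then [Sb^3+] = 2s and [S^2-] = 3s.
Substituting: Ksp = (2s)^2(3s)^3 = 108s^5
Solving, s = (8.3 x 10^-93/108)^(1/5) = 1.5 × 10^-19 M

s = 1.5 × 10^-19 M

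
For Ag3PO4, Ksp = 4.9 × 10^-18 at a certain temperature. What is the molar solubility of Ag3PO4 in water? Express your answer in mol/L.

s = 2.1e-5 M

Ag3PO4(s) ⇌ 3 Ag^+(aq) + PO4^3-(aq)
Ksp = [Ag^+]^3[PO4^3-]
For each mole of Ag3PO4 that dissolves: [Ag^+] = 3s, [PO4^3-] = s.
Substituting: Ksp = (3s)^3s = 27s^4
s^4 = 4.9 × 10^-18 / 27, so s = 2.1 × 10^-5 M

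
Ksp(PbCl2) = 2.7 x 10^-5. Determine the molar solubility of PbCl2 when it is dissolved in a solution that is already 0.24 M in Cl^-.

PbCl2(s) <=> Pb^2+(aq) + 2 Cl^-(aq)
Ksp = [Pb^2+][Cl^-]^2
If s mol/L dissolves here, [Pb^2+] = s, [Cl^-] = 0.24 + 2s ≈ 0.24 (since the Cl^- already present dominates).
Ksp ≈ s × (0.24)^2
s = 4.7 × 10^-4 M
Check: 2s = 9.4 x 10^-4 ≪ 0.24, so the approximation is valid.

s = 4.7 x 10^-4 M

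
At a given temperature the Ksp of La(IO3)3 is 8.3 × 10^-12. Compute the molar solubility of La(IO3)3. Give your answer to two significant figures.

7.4 × 10^-4 M

La(IO3)3(s) <=> La^3+ + 3 IO3^-
Ksp = [La^3+][IO3^-]^3
For each mole of La(IO3)3 that dissolves: [La^3+] = s, [IO3^-] = 3s.
Ksp = s(3s)^3 = 27s^4
s = (8.3 × 10^-12 / 27)^(1/4) = 7.4 × 10^-4 M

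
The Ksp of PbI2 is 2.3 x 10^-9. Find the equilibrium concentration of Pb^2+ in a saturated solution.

[Pb^2+] ≈ 8.3e-4 M

PbI2(s) ⇌ Pb^2+ + 2 I^-
Ksp = [Pb^2+][I^-]^2
Let s = molar solubility. Then [Pb^2+] = s and [I^-] = 2s.
So Ksp = s × (2s)^2 = 4s^3
Solving, s = (2.3 x 10^-9/4)^(1/3) = 8.32 × 10^-4 M
[Pb^2+] = s = 8.3 × 10^-4 M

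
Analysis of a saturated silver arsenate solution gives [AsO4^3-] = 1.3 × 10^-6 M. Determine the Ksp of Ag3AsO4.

Ag3AsO4(s) <=> 3 Ag^+(aq) + AsO4^3-(aq)
Stoichiometry gives [Ag^+] = (3/1)[AsO4^3-] = 3.90 × 10^-6 M.
Ksp = [Ag^+]^3[AsO4^3-]
Ksp = (3.90 x 10^-6)^3 × 1.3 x 10^-6 = 7.7 x 10^-23

7.7 × 10^-23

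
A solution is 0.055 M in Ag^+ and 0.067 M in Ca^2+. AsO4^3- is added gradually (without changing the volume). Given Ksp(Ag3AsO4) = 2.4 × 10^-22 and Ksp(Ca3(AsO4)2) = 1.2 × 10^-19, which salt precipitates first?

Precipitation of each salt starts when its ion product equals its Ksp.
For Ag3AsO4: 2.4 × 10^-22 = (0.055)^3 × [AsO4^3-]  ⇒  [AsO4^3-] = 1.4 × 10^-18 M.
For Ca3(AsO4)2: 1.2 × 10^-19 = (0.067)^3 × [AsO4^3-]^2  ⇒  [AsO4^3-] = 2.0 × 10^-8 M.
The salt with the lower threshold [AsO4^3-] precipitates first: Ag3AsO4.

Ag3AsO4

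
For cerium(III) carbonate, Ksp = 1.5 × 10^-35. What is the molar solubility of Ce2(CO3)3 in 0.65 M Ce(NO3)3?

1.1 × 10^-12 M

Ce2(CO3)3(s) ⇌ 2 Ce^3+(aq) + 3 CO3^2-(aq)
Ksp = [Ce^3+]^2[CO3^2-]^3
If s mol/L dissolves here, [Ce^3+] = 0.65 + 2s ≈ 0.65, [CO3^2-] = 3s (since Ce^3+ from Ce(NO3)3 dominates).
Ksp ≈ (0.65)^2 × (3s)^3
s = 1.1 x 10^-12 M
Check: 2s = 2.2 × 10^-12 ≪ 0.65, so the approximation is valid.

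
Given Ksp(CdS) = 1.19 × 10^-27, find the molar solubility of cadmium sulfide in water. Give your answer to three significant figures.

CdS(s) <=> Cd^2+(aq) + S^2-(aq)
Ksp = [Cd^2+][S^2-]
Let s = molar solubility. Then [Cd^2+] = s and [S^2-] = s.
Ksp = (s)(s) = s^2
s = (1.19 × 10^-27)^(1/2) = 3.45 × 10^-14 M

s ≈ 3.45 × 10^-14 M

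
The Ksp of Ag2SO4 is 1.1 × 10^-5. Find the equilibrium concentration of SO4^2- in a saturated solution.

Ag2SO4(s) ⇌ 2 Ag^+(aq) + SO4^2-(aq)
Ksp = [Ag^+]^2[SO4^2-]
For each mole of Ag2SO4 that dissolves: [Ag^+] = 2s, [SO4^2-] = s.
Ksp = (2s)^2s = 4s^3
Solving, s = (1.1 × 10^-5/4)^(1/3) = 1.40 × 10^-2 M
[SO4^2-] = s = 1.4 × 10^-2 M

[SO4^2-] ≈ 0.014 M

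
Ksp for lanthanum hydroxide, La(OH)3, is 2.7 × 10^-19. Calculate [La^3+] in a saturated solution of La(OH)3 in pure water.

[La^3+] = 1.0e-5 M

La(OH)3(s) <=> La^3+ + 3 OH^-
Ksp = [La^3+][OH^-]^3
With molar solubility s: [La^3+] = s, [OH^-] = 3s.
So Ksp = s × (3s)^3 = 27s^4
Solving, s = (2.7 × 10^-19/27)^(1/4) = 1.00 × 10^-5 M
[La^3+] = s = 1.0 × 10^-5 M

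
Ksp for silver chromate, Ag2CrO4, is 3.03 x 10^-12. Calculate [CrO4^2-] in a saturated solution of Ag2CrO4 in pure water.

Ag2CrO4(s) ⇌ 2 Ag^+(aq) + CrO4^2-(aq)
Ksp = [Ag^+]^2[CrO4^2-]
With molar solubility s: [Ag^+] = 2s, [CrO4^2-] = s.
Ksp = (2s)^2s = 4s^3
s^3 = 3.03 x 10^-12 / 4, so s = 9.116 x 10^-5 M
[CrO4^2-] = s = 9.12 x 10^-5 M

[CrO4^2-] = 9.12 x 10^-5 M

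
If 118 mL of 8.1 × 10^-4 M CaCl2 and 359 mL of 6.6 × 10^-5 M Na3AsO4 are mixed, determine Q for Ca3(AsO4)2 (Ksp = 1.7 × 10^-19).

Total volume = 118 + 359 = 477 mL.
[Ca^2+] = 8.1 x 10^-4 × (118/477) = 2.00 × 10^-4 M
[AsO4^3-] = 6.6 × 10^-5 × (359/477) = 4.97 × 10^-5 M
Ca3(AsO4)2(s) ⇌ 3 Ca^2+(aq) + 2 AsO4^3-(aq), so Q = [Ca^2+]^3[AsO4^3-]^2
Q = (2.00 x 10^-4)^3(4.97 × 10^-5)^2 = 2.0 x 10^-20
Q < Ksp, so no precipitate of Ca3(AsO4)2 forms.

Q ≈ 2.0 x 10^-20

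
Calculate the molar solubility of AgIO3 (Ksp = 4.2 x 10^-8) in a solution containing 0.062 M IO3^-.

s = 6.8e-7 M

AgIO3(s) <=> Ag^+(aq) + IO3^-(aq)
Ksp = [Ag^+][IO3^-]
Let s be the molar solubility in this solution. [Ag^+] = s, [IO3^-] = 0.062 + s ≈ 0.062 (Ksp is small, so little additional dissolves).
Ksp ≈ s × 0.062
s = 6.8 × 10^-7 M
Check: s = 6.8 × 10^-7 ≪ 0.062, so the approximation is valid.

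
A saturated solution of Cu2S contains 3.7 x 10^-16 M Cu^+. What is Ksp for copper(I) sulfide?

Ksp ≈ 2.5 × 10^-47

Cu2S(s) ⇌ 2 Cu^+ + S^2-
Stoichiometry gives [S^2-] = (1/2)[Cu^+] = 1.85 × 10^-16 M.
Ksp = [Cu^+]^2[S^2-]
Ksp = (3.7 × 10^-16)^2 × 1.85 × 10^-16 = 2.5 × 10^-47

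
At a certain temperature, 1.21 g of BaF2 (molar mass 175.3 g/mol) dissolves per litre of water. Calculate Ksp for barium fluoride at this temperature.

Molar solubility s = (1.21 g/L) / (175.3 g/mol) = 6.902 × 10^-3 M.
BaF2(s) <=> Ba^2+(aq) + 2 F^-(aq)
For each mole of BaF2 that dissolves: [Ba^2+] = s, [F^-] = 2s.
Ksp = [Ba^2+][F^-]^2
Ksp = s(2s)^2 = 4s^3
With s = 6.902 x 10^-3: Ksp = 1.32 × 10^-6

Ksp ≈ 1.32e-6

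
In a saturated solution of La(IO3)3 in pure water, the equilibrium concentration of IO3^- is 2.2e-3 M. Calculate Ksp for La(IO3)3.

Ksp = 7.8 × 10^-12

La(IO3)3(s) ⇌ La^3+ + 3 IO3^-
Stoichiometry gives [La^3+] = (1/3)[IO3^-] = 7.33 × 10^-4 M.
Ksp = [La^3+][IO3^-]^3
Ksp = 7.33 × 10^-4 × (2.2 × 10^-3)^3 = 7.8 x 10^-12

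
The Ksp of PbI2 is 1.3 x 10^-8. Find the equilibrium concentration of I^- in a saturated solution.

[I^-] = 3.0e-3 M

PbI2(s) <=> Pb^2+ + 2 I^-
Ksp = [Pb^2+][I^-]^2
Let s = molar solubility. Then [Pb^2+] = s and [I^-] = 2s.
Ksp = s(2s)^2 = 4s^3
s = (1.3 x 10^-8 / 4)^(1/3) = 1.48 × 10^-3 M
[I^-] = 2s = 3.0 × 10^-3 M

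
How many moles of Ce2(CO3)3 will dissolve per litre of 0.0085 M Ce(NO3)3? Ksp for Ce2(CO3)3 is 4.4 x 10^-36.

s ≈ 1.3 x 10^-11 M

Ce2(CO3)3(s) ⇌ 2 Ce^3+ + 3 CO3^2-
Ksp = [Ce^3+]^2[CO3^2-]^3
Let s = moles of Ce2(CO3)3 that dissolve per litre. [Ce^3+] = 0.0085 + 2s ≈ 0.0085, [CO3^2-] = 3s (common-ion effect: Ce^3+ is already 0.0085 M).
Ksp ≈ (0.0085)^2 × (3s)^3
s = 1.3 x 10^-11 M
Check: 2s = 2.6 × 10^-11 ≪ 0.0085, so the approximation is valid.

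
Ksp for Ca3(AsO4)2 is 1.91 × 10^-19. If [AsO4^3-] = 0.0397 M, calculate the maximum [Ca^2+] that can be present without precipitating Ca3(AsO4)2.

4.95e-6 M

Ca3(AsO4)2(s) ⇌ 3 Ca^2+(aq) + 2 AsO4^3-(aq)
Ksp = [Ca^2+]^3[AsO4^3-]^2
Precipitation begins when Q = Ksp. With [AsO4^3-] = 0.0397 M:
1.91 × 10^-19 = (0.0397)^2 × [Ca^2+]^3
[Ca^2+] = (1.91 × 10^-19 / 1.576 × 10^-3)^(1/3) = 4.95 x 10^-6 M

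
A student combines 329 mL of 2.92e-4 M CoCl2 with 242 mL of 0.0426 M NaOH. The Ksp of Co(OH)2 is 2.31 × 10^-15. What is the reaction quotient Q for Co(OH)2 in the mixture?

5.48e-8

Total volume = 329 + 242 = 571 mL.
[Co^2+] = 2.92 x 10^-4 × (329/571) = 1.682 × 10^-4 M
[OH^-] = 4.26 × 10^-2 × (242/571) = 1.805 × 10^-2 M
Co(OH)2(s) ⇌ Co^2+ + 2 OH^-, so Q = [Co^2+][OH^-]^2
Q = (1.682 × 10^-4)(1.805 × 10^-2)^2 = 5.48 × 10^-8
Q > Ksp, so Co(OH)2 will precipitate.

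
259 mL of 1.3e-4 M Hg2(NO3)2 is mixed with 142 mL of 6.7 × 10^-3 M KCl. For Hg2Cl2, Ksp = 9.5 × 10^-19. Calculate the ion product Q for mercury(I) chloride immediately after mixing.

Total volume = 259 + 142 = 401 mL.
[Hg2^2+] = 1.3 × 10^-4 × (259/401) = 8.40 x 10^-5 M
[Cl^-] = 6.7 × 10^-3 × (142/401) = 2.37 × 10^-3 M
Hg2Cl2(s) ⇌ Hg2^2+ + 2 Cl^-, so Q = [Hg2^2+][Cl^-]^2
Q = (8.40 × 10^-5)(2.37 × 10^-3)^2 = 4.7 × 10^-10
Q > Ksp, so Hg2Cl2 will precipitate.

Q = 4.7e-10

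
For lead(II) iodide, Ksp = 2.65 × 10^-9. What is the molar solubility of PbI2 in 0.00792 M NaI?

PbI2(s) ⇌ Pb^2+ + 2 I^-
Ksp = [Pb^2+][I^-]^2
Let s = moles of PbI2 that dissolve per litre. [Pb^2+] = s, [I^-] = 0.00792 + 2s ≈ 0.00792 (Ksp is small, so little additional dissolves).
Ksp ≈ s × (0.00792)^2
s = 4.22 x 10^-5 M
Check: 2s = 8.4 x 10^-5 ≪ 0.00792, so the approximation is valid.

s = 4.22e-5 M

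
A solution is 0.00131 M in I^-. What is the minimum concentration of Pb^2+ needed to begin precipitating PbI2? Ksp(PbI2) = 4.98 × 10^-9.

2.90e-3 M

PbI2(s) ⇌ Pb^2+ + 2 I^-
Ksp = [Pb^2+][I^-]^2
Precipitation begins when Q = Ksp. With [I^-] = 0.00131 M:
4.98 × 10^-9 = (0.00131)^2 × [Pb^2+]
[Pb^2+] = (4.98 × 10^-9 / 1.716 x 10^-6) = 2.90 × 10^-3 M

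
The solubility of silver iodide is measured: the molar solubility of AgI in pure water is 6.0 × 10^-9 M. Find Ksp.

3.6 x 10^-17

AgI(s) ⇌ Ag^+ + I^-
For each mole of AgI that dissolves: [Ag^+] = s, [I^-] = s.
Ksp = [Ag^+][I^-]
Ksp = s × s = s^2
Ksp = (6.0 × 10^-9)^2 = 3.6 × 10^-17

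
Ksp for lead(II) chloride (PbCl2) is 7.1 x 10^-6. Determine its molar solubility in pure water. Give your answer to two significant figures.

s = 1.2 × 10^-2 M

PbCl2(s) ⇌ Pb^2+(aq) + 2 Cl^-(aq)
Ksp = [Pb^2+][Cl^-]^2
For each mole of PbCl2 that dissolves: [Pb^2+] = s, [Cl^-] = 2s.
Substituting: Ksp = s(2s)^2 = 4s^3
Solving, s = (7.1 x 10^-6/4)^(1/3) = 1.2 x 10^-2 M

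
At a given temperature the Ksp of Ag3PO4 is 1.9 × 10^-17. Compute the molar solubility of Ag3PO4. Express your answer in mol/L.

Ag3PO4(s) <=> 3 Ag^+(aq) + PO4^3-(aq)
Ksp = [Ag^+]^3[PO4^3-]
If s mol/L of Ag3PO4 dissolves, [Ag^+] = 3s and [PO4^3-] = s.
Substituting: Ksp = (3s)^3s = 27s^4
s = (1.9 × 10^-17 / 27)^(1/4) = 2.9 × 10^-5 M

s ≈ 2.9 × 10^-5 M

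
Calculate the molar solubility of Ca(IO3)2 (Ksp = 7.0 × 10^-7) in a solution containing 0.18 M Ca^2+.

Ca(IO3)2(s) ⇌ Ca^2+(aq) + 2 IO3^-(aq)
Ksp = [Ca^2+][IO3^-]^2
Let s be the molar solubility in this solution. [Ca^2+] = 0.18 + s ≈ 0.18, [IO3^-] = 2s (common-ion effect: Ca^2+ is already 0.18 M).
Ksp ≈ 0.18 × (2s)^2
s = 9.9 × 10^-4 M
Check: s = 9.9 x 10^-4 ≪ 0.18, so the approximation is valid.

s = 9.9 x 10^-4 M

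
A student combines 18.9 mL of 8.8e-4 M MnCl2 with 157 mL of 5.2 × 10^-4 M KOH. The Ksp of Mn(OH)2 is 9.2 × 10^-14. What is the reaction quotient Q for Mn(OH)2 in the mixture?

Total volume = 18.9 + 157 = 175.9 mL.
[Mn^2+] = 8.8 x 10^-4 × (18.9/175.9) = 9.46 × 10^-5 M
[OH^-] = 5.2 x 10^-4 × (157/175.9) = 4.64 × 10^-4 M
Mn(OH)2(s) ⇌ Mn^2+ + 2 OH^-, so Q = [Mn^2+][OH^-]^2
Q = (9.46 × 10^-5)(4.64 × 10^-4)^2 = 2.0 × 10^-11
Q > Ksp, so Mn(OH)2 will precipitate.

2.0 × 10^-11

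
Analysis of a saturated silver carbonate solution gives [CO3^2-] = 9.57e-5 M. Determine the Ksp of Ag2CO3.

Ag2CO3(s) ⇌ 2 Ag^+ + CO3^2-
Stoichiometry gives [Ag^+] = (2/1)[CO3^2-] = 1.914 × 10^-4 M.
Ksp = [Ag^+]^2[CO3^2-]
Ksp = (1.914 × 10^-4)^2 × 9.57 x 10^-5 = 3.51 × 10^-12

Ksp ≈ 3.51 × 10^-12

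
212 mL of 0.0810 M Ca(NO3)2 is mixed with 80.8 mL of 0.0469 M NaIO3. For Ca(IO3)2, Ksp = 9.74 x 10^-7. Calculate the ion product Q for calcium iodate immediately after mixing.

Q = 9.82 x 10^-6

Total volume = 212 + 80.8 = 292.8 mL.
[Ca^2+] = 8.10 × 10^-2 × (212/292.8) = 5.865 x 10^-2 M
[IO3^-] = 4.69 × 10^-2 × (80.8/292.8) = 1.294 x 10^-2 M
Ca(IO3)2(s) ⇌ Ca^2+(aq) + 2 IO3^-(aq), so Q = [Ca^2+][IO3^-]^2
Q = (5.865 x 10^-2)(1.294 x 10^-2)^2 = 9.82 × 10^-6
Q > Ksp, so Ca(IO3)2 will precipitate.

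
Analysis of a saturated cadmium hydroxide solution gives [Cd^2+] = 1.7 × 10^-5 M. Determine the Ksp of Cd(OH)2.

Cd(OH)2(s) ⇌ Cd^2+(aq) + 2 OH^-(aq)
Stoichiometry gives [OH^-] = (2/1)[Cd^2+] = 3.40 × 10^-5 M.
Ksp = [Cd^2+][OH^-]^2
Ksp = 1.7 × 10^-5 × (3.40 × 10^-5)^2 = 2.0 × 10^-14

2.0 × 10^-14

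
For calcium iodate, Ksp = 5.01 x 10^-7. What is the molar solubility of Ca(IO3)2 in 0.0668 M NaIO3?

s = 1.12 × 10^-4 M

Ca(IO3)2(s) ⇌ Ca^2+(aq) + 2 IO3^-(aq)
Ksp = [Ca^2+][IO3^-]^2
If s mol/L dissolves here, [Ca^2+] = s, [IO3^-] = 0.0668 + 2s ≈ 0.0668 (Ksp is small, so little additional dissolves).
Ksp ≈ s × (0.0668)^2
s = 1.12 × 10^-4 M
Check: 2s = 2.2 × 10^-4 ≪ 0.0668, so the approximation is valid.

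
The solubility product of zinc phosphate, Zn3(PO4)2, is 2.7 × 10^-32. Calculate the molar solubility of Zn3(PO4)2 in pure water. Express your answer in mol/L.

Zn3(PO4)2(s) <=> 3 Zn^2+ + 2 PO4^3-
Ksp = [Zn^2+]^3[PO4^3-]^2
For each mole of Zn3(PO4)2 that dissolves: [Zn^2+] = 3s, [PO4^3-] = 2s.
Ksp = (3s)^3(2s)^2 = 108s^5
Solving, s = (2.7 × 10^-32/108)^(1/5) = 1.9 × 10^-7 M

1.9e-7 M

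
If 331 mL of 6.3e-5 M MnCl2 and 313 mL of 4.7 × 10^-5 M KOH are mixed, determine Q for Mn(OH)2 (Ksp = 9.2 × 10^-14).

Q = 1.7 × 10^-14

Total volume = 331 + 313 = 644 mL.
[Mn^2+] = 6.3 × 10^-5 × (331/644) = 3.24 × 10^-5 M
[OH^-] = 4.7 × 10^-5 × (313/644) = 2.28 × 10^-5 M
Mn(OH)2(s) ⇌ Mn^2+ + 2 OH^-, so Q = [Mn^2+][OH^-]^2
Q = (3.24 x 10^-5)(2.28 × 10^-5)^2 = 1.7 x 10^-14
Q < Ksp, so no precipitate of Mn(OH)2 forms.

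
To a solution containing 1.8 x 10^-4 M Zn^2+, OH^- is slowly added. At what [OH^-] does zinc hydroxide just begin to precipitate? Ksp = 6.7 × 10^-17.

Zn(OH)2(s) ⇌ Zn^2+ + 2 OH^-
Ksp = [Zn^2+][OH^-]^2
Precipitation begins when Q = Ksp. With [Zn^2+] = 1.8 x 10^-4 M:
6.7 × 10^-17 = (1.8 x 10^-4) × [OH^-]^2
[OH^-] = (6.7 × 10^-17 / 1.8 × 10^-4)^(1/2) = 6.1 × 10^-7 M

6.1e-7 M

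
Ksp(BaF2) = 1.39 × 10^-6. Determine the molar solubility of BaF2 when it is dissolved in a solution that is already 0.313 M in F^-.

s = 1.42 × 10^-5 M

BaF2(s) <=> Ba^2+(aq) + 2 F^-(aq)
Ksp = [Ba^2+][F^-]^2
Let s = moles of BaF2 that dissolve per litre. [Ba^2+] = s, [F^-] = 0.313 + 2s ≈ 0.313 (Ksp is small, so little additional dissolves).
Ksp ≈ s × (0.313)^2
s = 1.42 x 10^-5 M
Check: 2s = 2.8 × 10^-5 ≪ 0.313, so the approximation is valid.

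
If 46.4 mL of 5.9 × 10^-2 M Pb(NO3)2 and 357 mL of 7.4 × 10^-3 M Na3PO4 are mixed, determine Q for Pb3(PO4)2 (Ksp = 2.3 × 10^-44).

Q = 1.3 x 10^-11

Total volume = 46.4 + 357 = 403.4 mL.
[Pb^2+] = 5.9 × 10^-2 × (46.4/403.4) = 6.79 × 10^-3 M
[PO4^3-] = 7.4 × 10^-3 × (357/403.4) = 6.55 × 10^-3 M
Pb3(PO4)2(s) ⇌ 3 Pb^2+(aq) + 2 PO4^3-(aq), so Q = [Pb^2+]^3[PO4^3-]^2
Q = (6.79 × 10^-3)^3(6.55 x 10^-3)^2 = 1.3 × 10^-11
Q > Ksp, so Pb3(PO4)2 will precipitate.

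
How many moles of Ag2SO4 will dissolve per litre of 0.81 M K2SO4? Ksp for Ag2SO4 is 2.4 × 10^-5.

s ≈ 2.7e-3 M

Ag2SO4(s) <=> 2 Ag^+ + SO4^2-
Ksp = [Ag^+]^2[SO4^2-]
If s mol/L dissolves here, [Ag^+] = 2s, [SO4^2-] = 0.81 + s ≈ 0.81 (since SO4^2- from K2SO4 dominates).
Ksp ≈ (2s)^2 × 0.81
s = 2.7 × 10^-3 M
Check: s = 2.7 × 10^-3 ≪ 0.81, so the approximation is valid.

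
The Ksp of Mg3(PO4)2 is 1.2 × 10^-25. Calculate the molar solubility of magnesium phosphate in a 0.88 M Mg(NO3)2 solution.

Mg3(PO4)2(s) <=> 3 Mg^2+(aq) + 2 PO4^3-(aq)
Ksp = [Mg^2+]^3[PO4^3-]^2
Let s be the molar solubility in this solution. [Mg^2+] = 0.88 + 3s ≈ 0.88, [PO4^3-] = 2s (common-ion effect: Mg^2+ is already 0.88 M).
Ksp ≈ (0.88)^3 × (2s)^2
s = 2.1 x 10^-13 M
Check: 3s = 6.3 x 10^-13 ≪ 0.88, so the approximation is valid.

s = 2.1e-13 M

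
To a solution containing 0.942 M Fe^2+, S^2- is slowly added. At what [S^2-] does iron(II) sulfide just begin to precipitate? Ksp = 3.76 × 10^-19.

FeS(s) ⇌ Fe^2+ + S^2-
Ksp = [Fe^2+][S^2-]
Precipitation begins when Q = Ksp. With [Fe^2+] = 0.942 M:
3.76 × 10^-19 = (0.942) × [S^2-]
[S^2-] = (3.76 × 10^-19 / 9.42 × 10^-1) = 3.99 × 10^-19 M

[S^2-] ≈ 3.99 x 10^-19 M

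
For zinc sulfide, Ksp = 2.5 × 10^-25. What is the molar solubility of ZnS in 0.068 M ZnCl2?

ZnS(s) ⇌ Zn^2+ + S^2-
Ksp = [Zn^2+][S^2-]
If s mol/L dissolves here, [Zn^2+] = 0.068 + s ≈ 0.068, [S^2-] = s (common-ion effect: Zn^2+ is already 0.068 M).
Ksp ≈ 0.068 × s
s = 3.7 x 10^-24 M
Check: s = 3.7 x 10^-24 ≪ 0.068, so the approximation is valid.

s = 3.7e-24 M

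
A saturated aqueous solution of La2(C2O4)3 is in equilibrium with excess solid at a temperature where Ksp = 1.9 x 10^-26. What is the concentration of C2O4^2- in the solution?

La2(C2O4)3(s) ⇌ 2 La^3+ + 3 C2O4^2-
Ksp = [La^3+]^2[C2O4^2-]^3
If s mol/L of La2(C2O4)3 dissolves, [La^3+] = 2s and [C2O4^2-] = 3s.
Ksp = (2s)^2(3s)^3 = 108s^5
Solving, s = (1.9 x 10^-26/108)^(1/5) = 2.81 x 10^-6 M
[C2O4^2-] = 3s = 8.4 x 10^-6 M

8.4 × 10^-6 M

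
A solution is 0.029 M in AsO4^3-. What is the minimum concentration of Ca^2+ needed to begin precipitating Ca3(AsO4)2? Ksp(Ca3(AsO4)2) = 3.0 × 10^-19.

[Ca^2+] = 7.1 x 10^-6 M

Ca3(AsO4)2(s) <=> 3 Ca^2+(aq) + 2 AsO4^3-(aq)
Ksp = [Ca^2+]^3[AsO4^3-]^2
Precipitation begins when Q = Ksp. With [AsO4^3-] = 0.029 M:
3.0 × 10^-19 = (0.029)^2 × [Ca^2+]^3
[Ca^2+] = (3.0 × 10^-19 / 8.41 x 10^-4)^(1/3) = 7.1 × 10^-6 M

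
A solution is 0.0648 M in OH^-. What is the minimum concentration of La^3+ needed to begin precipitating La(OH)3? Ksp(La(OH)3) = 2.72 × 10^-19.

[La^3+] ≈ 1.00e-15 M

La(OH)3(s) ⇌ La^3+(aq) + 3 OH^-(aq)
Ksp = [La^3+][OH^-]^3
Precipitation begins when Q = Ksp. With [OH^-] = 0.0648 M:
2.72 × 10^-19 = (0.0648)^3 × [La^3+]
[La^3+] = (2.72 × 10^-19 / 2.721 × 10^-4) = 1.00 x 10^-15 M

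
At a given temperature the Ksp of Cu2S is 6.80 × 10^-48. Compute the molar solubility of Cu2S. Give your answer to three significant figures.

1.19 x 10^-16 M

Cu2S(s) <=> 2 Cu^+ + S^2-
Ksp = [Cu^+]^2[S^2-]
For each mole of Cu2S that dissolves: [Cu^+] = 2s, [S^2-] = s.
So Ksp = (2s)^2 × s = 4s^3
s^3 = 6.80 × 10^-48 / 4, so s = 1.19 × 10^-16 M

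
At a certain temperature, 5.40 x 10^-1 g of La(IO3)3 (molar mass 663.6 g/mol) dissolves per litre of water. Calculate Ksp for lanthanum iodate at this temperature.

Ksp ≈ 1.18 x 10^-11

Molar solubility s = (5.40 x 10^-1 g/L) / (663.6 g/mol) = 8.137 × 10^-4 M.
La(IO3)3(s) <=> La^3+(aq) + 3 IO3^-(aq)
For each mole of La(IO3)3 that dissolves: [La^3+] = s, [IO3^-] = 3s.
Ksp = [La^3+][IO3^-]^3
Ksp = s(3s)^3 = 27s^4
Ksp = 27 × (8.137 x 10^-4)^4 = 1.18 × 10^-11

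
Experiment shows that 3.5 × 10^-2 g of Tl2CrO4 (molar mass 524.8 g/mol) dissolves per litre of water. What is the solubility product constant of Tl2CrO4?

Molar solubility s = (3.5 x 10^-2 g/L) / (524.8 g/mol) = 6.67 × 10^-5 M.
Tl2CrO4(s) ⇌ 2 Tl^+ + CrO4^2-
Let s = molar solubility. Then [Tl^+] = 2s and [CrO4^2-] = s.
Ksp = [Tl^+]^2[CrO4^2-]
Ksp = (2s)^2s = 4s^3
With s = 6.67 × 10^-5: Ksp = 1.2 × 10^-12

Ksp ≈ 1.2 x 10^-12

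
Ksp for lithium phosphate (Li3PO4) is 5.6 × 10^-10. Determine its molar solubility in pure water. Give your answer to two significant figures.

Li3PO4(s) <=> 3 Li^+(aq) + PO4^3-(aq)
Ksp = [Li^+]^3[PO4^3-]
Let s = molar solubility. Then [Li^+] = 3s and [PO4^3-] = s.
So Ksp = (3s)^3 × s = 27s^4
Solving, s = (5.6 × 10^-10/27)^(1/4) = 2.1 x 10^-3 M

2.1e-3 M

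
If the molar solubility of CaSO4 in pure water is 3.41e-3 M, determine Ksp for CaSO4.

CaSO4(s) <=> Ca^2+ + SO4^2-
If s mol/L of CaSO4 dissolves, [Ca^2+] = s and [SO4^2-] = s.
Ksp = [Ca^2+][SO4^2-]
Ksp = (s)(s) = s^2
With s = 3.41 x 10^-3: Ksp = 1.16 x 10^-5

Ksp = 1.16e-5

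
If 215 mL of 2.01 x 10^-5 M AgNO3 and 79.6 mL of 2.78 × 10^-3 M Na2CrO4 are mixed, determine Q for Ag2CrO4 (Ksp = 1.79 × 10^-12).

Q ≈ 1.62 x 10^-13

Total volume = 215 + 79.6 = 294.6 mL.
[Ag^+] = 2.01 × 10^-5 × (215/294.6) = 1.467 × 10^-5 M
[CrO4^2-] = 2.78 × 10^-3 × (79.6/294.6) = 7.511 × 10^-4 M
Ag2CrO4(s) <=> 2 Ag^+(aq) + CrO4^2-(aq), so Q = [Ag^+]^2[CrO4^2-]
Q = (1.467 × 10^-5)^2(7.511 x 10^-4) = 1.62 × 10^-13
Q < Ksp, so no precipitate of Ag2CrO4 forms.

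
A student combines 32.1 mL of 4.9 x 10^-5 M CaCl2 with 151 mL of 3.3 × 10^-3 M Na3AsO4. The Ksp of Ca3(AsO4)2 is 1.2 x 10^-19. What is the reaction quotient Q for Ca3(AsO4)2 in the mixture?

4.7 × 10^-21

Total volume = 32.1 + 151 = 183.1 mL.
[Ca^2+] = 4.9 × 10^-5 × (32.1/183.1) = 8.59 x 10^-6 M
[AsO4^3-] = 3.3 x 10^-3 × (151/183.1) = 2.72 x 10^-3 M
Ca3(AsO4)2(s) ⇌ 3 Ca^2+ + 2 AsO4^3-, so Q = [Ca^2+]^3[AsO4^3-]^2
Q = (8.59 x 10^-6)^3(2.72 × 10^-3)^2 = 4.7 x 10^-21
Q < Ksp, so no precipitate of Ca3(AsO4)2 forms.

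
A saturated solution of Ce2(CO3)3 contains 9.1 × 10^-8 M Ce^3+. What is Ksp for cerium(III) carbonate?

Ce2(CO3)3(s) ⇌ 2 Ce^3+(aq) + 3 CO3^2-(aq)
Stoichiometry gives [CO3^2-] = (3/2)[Ce^3+] = 1.37 x 10^-7 M.
Ksp = [Ce^3+]^2[CO3^2-]^3
Ksp = (9.1 × 10^-8)^2 × (1.37 x 10^-7)^3 = 2.1 x 10^-35

Ksp = 2.1 × 10^-35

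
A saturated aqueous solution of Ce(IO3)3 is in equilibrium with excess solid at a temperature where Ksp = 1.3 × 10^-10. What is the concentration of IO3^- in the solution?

[IO3^-] ≈ 4.4 × 10^-3 M

Ce(IO3)3(s) <=> Ce^3+(aq) + 3 IO3^-(aq)
Ksp = [Ce^3+][IO3^-]^3
Let s = molar solubility. Then [Ce^3+] = s and [IO3^-] = 3s.
So Ksp = s × (3s)^3 = 27s^4
s = (1.3 × 10^-10 / 27)^(1/4) = 1.48 x 10^-3 M
[IO3^-] = 3s = 4.4 × 10^-3 M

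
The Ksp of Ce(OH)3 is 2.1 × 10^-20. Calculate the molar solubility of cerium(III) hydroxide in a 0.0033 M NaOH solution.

Ce(OH)3(s) ⇌ Ce^3+ + 3 OH^-
Ksp = [Ce^3+][OH^-]^3
Let s be the molar solubility in this solution. [Ce^3+] = s, [OH^-] = 0.0033 + 3s ≈ 0.0033 (common-ion effect: OH^- is already 0.0033 M).
Ksp ≈ s × (0.0033)^3
s = 5.8 × 10^-13 M
Check: 3s = 1.8 x 10^-12 ≪ 0.0033, so the approximation is valid.

5.8 × 10^-13 M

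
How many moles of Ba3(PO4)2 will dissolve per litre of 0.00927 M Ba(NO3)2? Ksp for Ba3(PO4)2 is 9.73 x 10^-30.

Ba3(PO4)2(s) ⇌ 3 Ba^2+ + 2 PO4^3-
Ksp = [Ba^2+]^3[PO4^3-]^2
Let s be the molar solubility in this solution. [Ba^2+] = 0.00927 + 3s ≈ 0.00927, [PO4^3-] = 2s (since Ba^2+ from Ba(NO3)2 dominates).
Ksp ≈ (0.00927)^3 × (2s)^2
s = 1.75 × 10^-12 M
Check: 3s = 5.2 x 10^-12 ≪ 0.00927, so the approximation is valid.

s ≈ 1.75 × 10^-12 M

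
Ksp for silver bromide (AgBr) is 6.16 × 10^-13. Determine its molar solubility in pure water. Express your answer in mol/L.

7.85e-7 M

AgBr(s) <=> Ag^+ + Br^-
Ksp = [Ag^+][Br^-]
If s mol/L of AgBr dissolves, [Ag^+] = s and [Br^-] = s.
Ksp = (s)(s) = s^2
s = (6.16 × 10^-13)^(1/2) = 7.85 × 10^-7 M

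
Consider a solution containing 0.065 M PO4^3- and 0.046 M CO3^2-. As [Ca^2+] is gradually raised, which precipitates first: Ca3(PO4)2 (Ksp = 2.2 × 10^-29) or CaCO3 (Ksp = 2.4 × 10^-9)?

Ca3(PO4)2

Precipitation of each salt starts when its ion product equals its Ksp.
For Ca3(PO4)2: 2.2 × 10^-29 = (0.065)^2 × [Ca^2+]^3  ⇒  [Ca^2+] = 1.7 × 10^-9 M.
For CaCO3: 2.4 × 10^-9 = 0.046 × [Ca^2+]  ⇒  [Ca^2+] = 5.2 × 10^-8 M.
The salt with the lower threshold [Ca^2+] precipitates first: Ca3(PO4)2.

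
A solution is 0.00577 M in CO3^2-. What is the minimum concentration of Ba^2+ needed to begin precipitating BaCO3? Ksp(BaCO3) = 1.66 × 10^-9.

[Ba^2+] ≈ 2.88 x 10^-7 M

BaCO3(s) ⇌ Ba^2+(aq) + CO3^2-(aq)
Ksp = [Ba^2+][CO3^2-]
Precipitation begins when Q = Ksp. With [CO3^2-] = 0.00577 M:
1.66 × 10^-9 = (0.00577) × [Ba^2+]
[Ba^2+] = (1.66 × 10^-9 / 5.77 × 10^-3) = 2.88 × 10^-7 M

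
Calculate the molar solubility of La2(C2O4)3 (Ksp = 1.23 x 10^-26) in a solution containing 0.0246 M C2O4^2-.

1.44 × 10^-11 M

La2(C2O4)3(s) <=> 2 La^3+ + 3 C2O4^2-
Ksp = [La^3+]^2[C2O4^2-]^3
If s mol/L dissolves here, [La^3+] = 2s, [C2O4^2-] = 0.0246 + 3s ≈ 0.0246 (Ksp is small, so little additional dissolves).
Ksp ≈ (2s)^2 × (0.0246)^3
s = 1.44 × 10^-11 M
Check: 3s = 4.3 × 10^-11 ≪ 0.0246, so the approximation is valid.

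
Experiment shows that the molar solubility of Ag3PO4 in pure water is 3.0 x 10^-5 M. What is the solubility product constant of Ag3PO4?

Ksp = 2.2 × 10^-17

Ag3PO4(s) ⇌ 3 Ag^+(aq) + PO4^3-(aq)
For each mole of Ag3PO4 that dissolves: [Ag^+] = 3s, [PO4^3-] = s.
Ksp = [Ag^+]^3[PO4^3-]
Ksp = (3s)^3s = 27s^4
Ksp = 27 × (3.0 × 10^-5)^4 = 2.2 x 10^-17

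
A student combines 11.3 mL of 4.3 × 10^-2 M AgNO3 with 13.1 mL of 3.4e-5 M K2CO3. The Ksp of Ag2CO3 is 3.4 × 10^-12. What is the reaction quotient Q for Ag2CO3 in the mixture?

Total volume = 11.3 + 13.1 = 24.4 mL.
[Ag^+] = 4.3 × 10^-2 × (11.3/24.4) = 1.99 × 10^-2 M
[CO3^2-] = 3.4 × 10^-5 × (13.1/24.4) = 1.83 x 10^-5 M
Ag2CO3(s) ⇌ 2 Ag^+(aq) + CO3^2-(aq), so Q = [Ag^+]^2[CO3^2-]
Q = (1.99 × 10^-2)^2(1.83 × 10^-5) = 7.2 × 10^-9
Q > Ksp, so Ag2CO3 will precipitate.

Q ≈ 7.2e-9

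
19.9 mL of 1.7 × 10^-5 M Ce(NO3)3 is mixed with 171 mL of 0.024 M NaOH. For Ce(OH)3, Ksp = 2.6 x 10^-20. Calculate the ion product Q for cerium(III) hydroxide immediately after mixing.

Q ≈ 1.8e-11

Total volume = 19.9 + 171 = 190.9 mL.
[Ce^3+] = 1.7 x 10^-5 × (19.9/190.9) = 1.77 × 10^-6 M
[OH^-] = 2.4 × 10^-2 × (171/190.9) = 2.15 × 10^-2 M
Ce(OH)3(s) <=> Ce^3+ + 3 OH^-, so Q = [Ce^3+][OH^-]^3
Q = (1.77 x 10^-6)(2.15 × 10^-2)^3 = 1.8 × 10^-11
Q > Ksp, so Ce(OH)3 will precipitate.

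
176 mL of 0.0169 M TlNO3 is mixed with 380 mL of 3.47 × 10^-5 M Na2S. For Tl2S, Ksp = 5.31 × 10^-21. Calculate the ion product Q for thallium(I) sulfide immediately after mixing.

Total volume = 176 + 380 = 556 mL.
[Tl^+] = 1.69 x 10^-2 × (176/556) = 5.350 × 10^-3 M
[S^2-] = 3.47 × 10^-5 × (380/556) = 2.372 × 10^-5 M
Tl2S(s) ⇌ 2 Tl^+ + S^2-, so Q = [Tl^+]^2[S^2-]
Q = (5.350 × 10^-3)^2(2.372 × 10^-5) = 6.79 x 10^-10
Q > Ksp, so Tl2S will precipitate.

Q ≈ 6.79 × 10^-10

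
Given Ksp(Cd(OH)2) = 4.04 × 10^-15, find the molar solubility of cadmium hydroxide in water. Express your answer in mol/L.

Cd(OH)2(s) <=> Cd^2+ + 2 OH^-
Ksp = [Cd^2+][OH^-]^2
With molar solubility s: [Cd^2+] = s, [OH^-] = 2s.
Ksp = s(2s)^2 = 4s^3
s^3 = 4.04 × 10^-15 / 4, so s = 1.00 x 10^-5 M

1.00 x 10^-5 M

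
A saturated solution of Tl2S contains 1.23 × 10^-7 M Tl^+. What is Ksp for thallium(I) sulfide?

Tl2S(s) ⇌ 2 Tl^+(aq) + S^2-(aq)
Stoichiometry gives [S^2-] = (1/2)[Tl^+] = 6.150 × 10^-8 M.
Ksp = [Tl^+]^2[S^2-]
Ksp = (1.23 x 10^-7)^2 × 6.150 × 10^-8 = 9.30 × 10^-22

Ksp ≈ 9.30e-22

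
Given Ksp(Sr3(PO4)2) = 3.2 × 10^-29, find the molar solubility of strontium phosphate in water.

Sr3(PO4)2(s) ⇌ 3 Sr^2+(aq) + 2 PO4^3-(aq)
Ksp = [Sr^2+]^3[PO4^3-]^2
With molar solubility s: [Sr^2+] = 3s, [PO4^3-] = 2s.
Substituting: Ksp = (3s)^3(2s)^2 = 108s^5
s = (3.2 × 10^-29 / 108)^(1/5) = 7.8 × 10^-7 M

s = 7.8e-7 M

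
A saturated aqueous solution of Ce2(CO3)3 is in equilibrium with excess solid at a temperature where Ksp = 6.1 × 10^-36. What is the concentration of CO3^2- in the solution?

Ce2(CO3)3(s) ⇌ 2 Ce^3+(aq) + 3 CO3^2-(aq)
Ksp = [Ce^3+]^2[CO3^2-]^3
If s mol/L of Ce2(CO3)3 dissolves, [Ce^3+] = 2s and [CO3^2-] = 3s.
So Ksp = (2s)^2 × (3s)^3 = 108s^5
s = (6.1 × 10^-36 / 108)^(1/5) = 3.55 x 10^-8 M
[CO3^2-] = 3s = 1.1 × 10^-7 M

[CO3^2-] ≈ 1.1 × 10^-7 M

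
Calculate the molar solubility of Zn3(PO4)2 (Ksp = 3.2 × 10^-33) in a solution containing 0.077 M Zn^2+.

1.3e-15 M

Zn3(PO4)2(s) ⇌ 3 Zn^2+(aq) + 2 PO4^3-(aq)
Ksp = [Zn^2+]^3[PO4^3-]^2
If s mol/L dissolves here, [Zn^2+] = 0.077 + 3s ≈ 0.077, [PO4^3-] = 2s (Ksp is small, so little additional dissolves).
Ksp ≈ (0.077)^3 × (2s)^2
s = 1.3 × 10^-15 M
Check: 3s = 4.0 × 10^-15 ≪ 0.077, so the approximation is valid.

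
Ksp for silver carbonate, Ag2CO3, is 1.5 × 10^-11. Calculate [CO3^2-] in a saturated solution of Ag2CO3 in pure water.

Ag2CO3(s) ⇌ 2 Ag^+(aq) + CO3^2-(aq)
Ksp = [Ag^+]^2[CO3^2-]
Let s = molar solubility. Then [Ag^+] = 2s and [CO3^2-] = s.
So Ksp = (2s)^2 × s = 4s^3
Solving, s = (1.5 × 10^-11/4)^(1/3) = 1.55 x 10^-4 M
[CO3^2-] = s = 1.6 x 10^-4 M

1.6 × 10^-4 M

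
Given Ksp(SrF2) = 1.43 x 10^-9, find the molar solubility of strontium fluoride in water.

s = 7.10e-4 M

SrF2(s) <=> Sr^2+ + 2 F^-
Ksp = [Sr^2+][F^-]^2
Let s = molar solubility. Then [Sr^2+] = s and [F^-] = 2s.
Substituting: Ksp = s(2s)^2 = 4s^3
s^3 = 1.43 x 10^-9 / 4, so s = 7.10 × 10^-4 M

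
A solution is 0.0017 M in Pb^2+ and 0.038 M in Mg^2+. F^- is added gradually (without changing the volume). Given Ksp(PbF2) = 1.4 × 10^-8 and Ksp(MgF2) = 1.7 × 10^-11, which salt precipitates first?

MgF2

Each salt begins to precipitate when Q = Ksp, i.e. when [F^-] reaches its threshold.
For PbF2: 1.4 × 10^-8 = 0.0017 × [F^-]^2  ⇒  [F^-] = 2.9 × 10^-3 M.
For MgF2: 1.7 × 10^-11 = 0.038 × [F^-]^2  ⇒  [F^-] = 2.1 × 10^-5 M.
The salt with the lower threshold [F^-] precipitates first: MgF2.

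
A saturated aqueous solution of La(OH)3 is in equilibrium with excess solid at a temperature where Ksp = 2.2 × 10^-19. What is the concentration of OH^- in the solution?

La(OH)3(s) ⇌ La^3+ + 3 OH^-
Ksp = [La^3+][OH^-]^3
For each mole of La(OH)3 that dissolves: [La^3+] = s, [OH^-] = 3s.
Substituting: Ksp = s(3s)^3 = 27s^4
s = (2.2 × 10^-19 / 27)^(1/4) = 9.50 × 10^-6 M
[OH^-] = 3s = 2.9 × 10^-5 M

[OH^-] = 2.9e-5 M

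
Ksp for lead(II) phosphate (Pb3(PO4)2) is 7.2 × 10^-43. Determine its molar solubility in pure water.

Pb3(PO4)2(s) ⇌ 3 Pb^2+ + 2 PO4^3-
Ksp = [Pb^2+]^3[PO4^3-]^2
If s mol/L of Pb3(PO4)2 dissolves, [Pb^2+] = 3s and [PO4^3-] = 2s.
Ksp = (3s)^3(2s)^2 = 108s^5
Solving, s = (7.2 × 10^-43/108)^(1/5) = 1.5 × 10^-9 M

s ≈ 1.5 x 10^-9 M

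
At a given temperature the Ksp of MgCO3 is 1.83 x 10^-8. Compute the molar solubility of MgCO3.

MgCO3(s) ⇌ Mg^2+ + CO3^2-
Ksp = [Mg^2+][CO3^2-]
Let s = molar solubility. Then [Mg^2+] = s and [CO3^2-] = s.
Ksp = (s)(s) = s^2
s = √(1.83 x 10^-8) = 1.35 × 10^-4 M

s = 1.35e-4 M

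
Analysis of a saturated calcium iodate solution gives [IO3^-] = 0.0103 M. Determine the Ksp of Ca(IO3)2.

Ca(IO3)2(s) <=> Ca^2+(aq) + 2 IO3^-(aq)
Stoichiometry gives [Ca^2+] = (1/2)[IO3^-] = 5.150 x 10^-3 M.
Ksp = [Ca^2+][IO3^-]^2
Ksp = 5.150 × 10^-3 × (1.03 × 10^-2)^2 = 5.46 × 10^-7

Ksp ≈ 5.46 × 10^-7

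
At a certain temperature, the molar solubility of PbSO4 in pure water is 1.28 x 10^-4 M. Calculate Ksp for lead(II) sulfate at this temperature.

1.64 × 10^-8

PbSO4(s) <=> Pb^2+(aq) + SO4^2-(aq)
If s mol/L of PbSO4 dissolves, [Pb^2+] = s and [SO4^2-] = s.
Ksp = [Pb^2+][SO4^2-]
Ksp = s × s = s^2
Ksp = (1.28 × 10^-4)^2 = 1.64 × 10^-8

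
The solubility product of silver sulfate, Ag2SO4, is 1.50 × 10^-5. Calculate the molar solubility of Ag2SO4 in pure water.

Ag2SO4(s) ⇌ 2 Ag^+ + SO4^2-
Ksp = [Ag^+]^2[SO4^2-]
With molar solubility s: [Ag^+] = 2s, [SO4^2-] = s.
Ksp = (2s)^2s = 4s^3
s = (1.50 × 10^-5 / 4)^(1/3) = 1.55 × 10^-2 M

s = 1.55 × 10^-2 M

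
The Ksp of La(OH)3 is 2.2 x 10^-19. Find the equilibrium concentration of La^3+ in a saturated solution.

La(OH)3(s) <=> La^3+(aq) + 3 OH^-(aq)
Ksp = [La^3+][OH^-]^3
For each mole of La(OH)3 that dissolves: [La^3+] = s, [OH^-] = 3s.
So Ksp = s × (3s)^3 = 27s^4
s = (2.2 x 10^-19 / 27)^(1/4) = 9.50 × 10^-6 M
[La^3+] = s = 9.5 × 10^-6 M

[La^3+] ≈ 9.5e-6 M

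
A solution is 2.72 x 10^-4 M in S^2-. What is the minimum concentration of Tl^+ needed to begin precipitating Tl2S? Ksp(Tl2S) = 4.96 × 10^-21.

Tl2S(s) ⇌ 2 Tl^+ + S^2-
Ksp = [Tl^+]^2[S^2-]
Precipitation begins when Q = Ksp. With [S^2-] = 2.72 x 10^-4 M:
4.96 × 10^-21 = (2.72 x 10^-4) × [Tl^+]^2
[Tl^+] = (4.96 × 10^-21 / 2.72 × 10^-4)^(1/2) = 4.27 x 10^-9 M

[Tl^+] = 4.27 × 10^-9 M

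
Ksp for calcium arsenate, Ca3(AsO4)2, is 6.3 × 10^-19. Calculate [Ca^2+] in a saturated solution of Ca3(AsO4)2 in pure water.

[Ca^2+] ≈ 2.7 x 10^-4 M

Ca3(AsO4)2(s) ⇌ 3 Ca^2+(aq) + 2 AsO4^3-(aq)
Ksp = [Ca^2+]^3[AsO4^3-]^2
If s mol/L of Ca3(AsO4)2 dissolves, [Ca^2+] = 3s and [AsO4^3-] = 2s.
Ksp = (3s)^3(2s)^2 = 108s^5
Solving, s = (6.3 × 10^-19/108)^(1/5) = 8.98 x 10^-5 M
[Ca^2+] = 3s = 2.7 x 10^-4 M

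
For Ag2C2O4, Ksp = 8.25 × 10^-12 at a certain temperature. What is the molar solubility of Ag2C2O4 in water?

1.27e-4 M

Ag2C2O4(s) ⇌ 2 Ag^+ + C2O4^2-
Ksp = [Ag^+]^2[C2O4^2-]
For each mole of Ag2C2O4 that dissolves: [Ag^+] = 2s, [C2O4^2-] = s.
So Ksp = (2s)^2 × s = 4s^3
s^3 = 8.25 × 10^-12 / 4, so s = 1.27 × 10^-4 M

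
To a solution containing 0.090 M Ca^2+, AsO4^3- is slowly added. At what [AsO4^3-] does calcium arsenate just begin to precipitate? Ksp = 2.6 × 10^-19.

Ca3(AsO4)2(s) ⇌ 3 Ca^2+(aq) + 2 AsO4^3-(aq)
Ksp = [Ca^2+]^3[AsO4^3-]^2
Precipitation begins when Q = Ksp. With [Ca^2+] = 0.090 M:
2.6 × 10^-19 = (0.090)^3 × [AsO4^3-]^2
[AsO4^3-] = (2.6 × 10^-19 / 7.29 x 10^-4)^(1/2) = 1.9 x 10^-8 M

1.9 × 10^-8 M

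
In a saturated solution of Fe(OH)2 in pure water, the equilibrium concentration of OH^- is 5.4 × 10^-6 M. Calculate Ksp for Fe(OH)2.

Fe(OH)2(s) ⇌ Fe^2+ + 2 OH^-
Stoichiometry gives [Fe^2+] = (1/2)[OH^-] = 2.70 x 10^-6 M.
Ksp = [Fe^2+][OH^-]^2
Ksp = 2.70 × 10^-6 × (5.4 × 10^-6)^2 = 7.9 × 10^-17

Ksp ≈ 7.9e-17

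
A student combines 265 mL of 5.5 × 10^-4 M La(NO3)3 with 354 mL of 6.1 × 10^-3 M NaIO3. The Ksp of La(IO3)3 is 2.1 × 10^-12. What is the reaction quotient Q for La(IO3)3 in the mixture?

Q = 1.0e-11

Total volume = 265 + 354 = 619 mL.
[La^3+] = 5.5 × 10^-4 × (265/619) = 2.35 × 10^-4 M
[IO3^-] = 6.1 × 10^-3 × (354/619) = 3.49 x 10^-3 M
La(IO3)3(s) <=> La^3+ + 3 IO3^-, so Q = [La^3+][IO3^-]^3
Q = (2.35 × 10^-4)(3.49 × 10^-3)^3 = 1.0 × 10^-11
Q > Ksp, so La(IO3)3 will precipitate.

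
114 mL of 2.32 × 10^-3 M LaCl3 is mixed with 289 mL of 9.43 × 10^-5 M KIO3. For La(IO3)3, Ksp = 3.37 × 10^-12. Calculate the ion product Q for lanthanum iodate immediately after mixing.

Total volume = 114 + 289 = 403 mL.
[La^3+] = 2.32 × 10^-3 × (114/403) = 6.563 × 10^-4 M
[IO3^-] = 9.43 × 10^-5 × (289/403) = 6.762 × 10^-5 M
La(IO3)3(s) ⇌ La^3+(aq) + 3 IO3^-(aq), so Q = [La^3+][IO3^-]^3
Q = (6.563 × 10^-4)(6.762 × 10^-5)^3 = 2.03 × 10^-16
Q < Ksp, so no precipitate of La(IO3)3 forms.

Q ≈ 2.03e-16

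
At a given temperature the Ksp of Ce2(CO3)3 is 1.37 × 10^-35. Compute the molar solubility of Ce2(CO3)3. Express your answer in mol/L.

Ce2(CO3)3(s) <=> 2 Ce^3+ + 3 CO3^2-
Ksp = [Ce^3+]^2[CO3^2-]^3
With molar solubility s: [Ce^3+] = 2s, [CO3^2-] = 3s.
Ksp = (2s)^2(3s)^3 = 108s^5
Solving, s = (1.37 × 10^-35/108)^(1/5) = 4.18 x 10^-8 M

4.18 × 10^-8 M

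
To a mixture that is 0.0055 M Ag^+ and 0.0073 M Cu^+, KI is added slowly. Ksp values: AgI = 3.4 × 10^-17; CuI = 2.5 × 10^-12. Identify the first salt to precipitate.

Each salt begins to precipitate when Q = Ksp, i.e. when [I^-] reaches its threshold.
For AgI: 3.4 × 10^-17 = 0.0055 × [I^-]  ⇒  [I^-] = 6.2 x 10^-15 M.
For CuI: 2.5 × 10^-12 = 0.0073 × [I^-]  ⇒  [I^-] = 3.4 x 10^-10 M.
The salt with the lower threshold [I^-] precipitates first: AgI.

AgI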